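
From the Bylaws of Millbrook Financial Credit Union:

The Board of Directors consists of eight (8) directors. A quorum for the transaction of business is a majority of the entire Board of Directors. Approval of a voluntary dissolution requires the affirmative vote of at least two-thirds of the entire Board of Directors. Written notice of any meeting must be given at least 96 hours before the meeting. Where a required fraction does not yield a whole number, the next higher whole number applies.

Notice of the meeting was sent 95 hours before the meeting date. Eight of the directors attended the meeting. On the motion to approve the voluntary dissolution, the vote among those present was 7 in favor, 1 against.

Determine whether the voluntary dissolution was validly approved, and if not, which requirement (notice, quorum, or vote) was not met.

Invalid — notice requirement not satisfied.

Notice: 95 hours given; 96 required (95 < 96). Not satisfied.
Quorum: 8 present; quorum is 5. Satisfied.
Vote: the voluntary dissolution requires two-thirds of the entire Board of Directors (8). 2/3 of 8 = 5.33, rounded up to 6, so 6 affirmative votes are needed; 7 voted in favor. Satisfied.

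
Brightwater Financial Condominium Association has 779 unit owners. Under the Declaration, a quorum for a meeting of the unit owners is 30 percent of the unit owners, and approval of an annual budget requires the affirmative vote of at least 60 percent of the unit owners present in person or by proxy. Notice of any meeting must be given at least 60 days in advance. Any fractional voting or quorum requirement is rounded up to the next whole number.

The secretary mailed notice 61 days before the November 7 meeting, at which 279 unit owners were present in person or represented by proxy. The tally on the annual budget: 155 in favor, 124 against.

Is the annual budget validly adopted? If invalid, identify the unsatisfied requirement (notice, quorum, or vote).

Invalid — vote requirement not satisfied.

Notice: 61 days given; 60 required. Satisfied.
Quorum: 30% of 779 = 233.70, rounded up to 234; 279 present. Satisfied.
Vote: requires three-fifths of those present (279); 3/5 of 279 = 167.40, rounded up to 168, so 168 needed; 155 in favor. Not satisfied.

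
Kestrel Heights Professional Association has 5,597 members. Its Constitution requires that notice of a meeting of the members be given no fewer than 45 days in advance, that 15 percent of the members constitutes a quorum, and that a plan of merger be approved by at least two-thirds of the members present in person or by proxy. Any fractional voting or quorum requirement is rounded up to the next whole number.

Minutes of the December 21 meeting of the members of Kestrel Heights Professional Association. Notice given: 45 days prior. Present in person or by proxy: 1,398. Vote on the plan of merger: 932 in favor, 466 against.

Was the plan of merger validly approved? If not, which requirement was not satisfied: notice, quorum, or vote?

Valid — all requirements satisfied.

Notice: 45 days given; 45 required. Satisfied.
Quorum: 15% of 5,597 = 839.55, rounded up to 840; 1,398 present. Satisfied.
Vote: requires two-thirds of those present (1,398); 2/3 of 1398 = 932, so 932 needed; 932 in favor. Satisfied.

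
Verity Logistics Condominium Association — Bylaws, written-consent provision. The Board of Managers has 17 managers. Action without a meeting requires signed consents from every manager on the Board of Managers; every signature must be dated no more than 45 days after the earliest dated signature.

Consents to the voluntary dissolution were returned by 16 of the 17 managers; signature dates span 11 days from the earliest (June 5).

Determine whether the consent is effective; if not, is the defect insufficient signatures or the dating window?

Not effective — insufficient signatures.

Signatures required: every one of 17 — unanimous means all 17, so 17 needed; 16 signed. Insufficient.
Dating window: the latest signature is 11 days after the earliest; the limit is 45 days. Within the window.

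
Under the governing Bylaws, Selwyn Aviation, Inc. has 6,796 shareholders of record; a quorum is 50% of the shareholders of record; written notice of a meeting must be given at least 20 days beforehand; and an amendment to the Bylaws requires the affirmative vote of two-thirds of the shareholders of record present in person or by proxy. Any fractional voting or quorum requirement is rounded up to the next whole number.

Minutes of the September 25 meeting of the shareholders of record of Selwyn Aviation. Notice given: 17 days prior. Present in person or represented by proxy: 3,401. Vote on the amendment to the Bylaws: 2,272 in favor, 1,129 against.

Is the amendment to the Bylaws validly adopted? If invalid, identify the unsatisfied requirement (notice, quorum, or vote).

Notice: 17 days given; 20 required. Not satisfied.
Quorum: 50% of 6,796 = 3,398; 3,401 present. Satisfied.
Vote: requires two-thirds of those present (3,401); 2/3 of 3401 = 2267.33, rounded up to 2268, so 2,268 needed; 2,272 in favor. Satisfied.

Invalid — notice requirement not satisfied.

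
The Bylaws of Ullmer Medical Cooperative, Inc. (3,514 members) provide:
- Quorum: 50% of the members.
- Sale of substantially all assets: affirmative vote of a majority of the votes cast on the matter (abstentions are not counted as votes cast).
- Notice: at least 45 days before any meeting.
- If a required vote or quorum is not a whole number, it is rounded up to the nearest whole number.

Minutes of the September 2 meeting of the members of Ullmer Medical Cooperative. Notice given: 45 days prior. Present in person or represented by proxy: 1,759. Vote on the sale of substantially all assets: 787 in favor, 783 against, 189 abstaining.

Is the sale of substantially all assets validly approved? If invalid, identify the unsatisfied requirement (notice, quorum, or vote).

Notice: 45 days given; 45 required. Satisfied.
Quorum: 50% of 3,514 = 1,757; 1,759 present. Satisfied.
Vote: requires a majority of the votes cast (1,759 − 189 abstaining = 1,570); a majority of 1570 is 786, so 786 needed; 787 in favor. Satisfied.

Valid — all requirements satisfied.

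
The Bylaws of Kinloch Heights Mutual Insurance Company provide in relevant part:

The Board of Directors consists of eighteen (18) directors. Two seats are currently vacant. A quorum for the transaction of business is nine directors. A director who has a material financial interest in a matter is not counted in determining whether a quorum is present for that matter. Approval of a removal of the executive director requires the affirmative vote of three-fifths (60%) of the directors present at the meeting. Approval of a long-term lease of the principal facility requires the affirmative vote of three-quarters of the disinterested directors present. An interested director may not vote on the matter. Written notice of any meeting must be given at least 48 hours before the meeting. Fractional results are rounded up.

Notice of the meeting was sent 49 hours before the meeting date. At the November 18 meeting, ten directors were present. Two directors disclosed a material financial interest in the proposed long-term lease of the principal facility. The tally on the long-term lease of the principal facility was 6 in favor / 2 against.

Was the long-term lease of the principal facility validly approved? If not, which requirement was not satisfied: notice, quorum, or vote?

Invalid — quorum requirement not satisfied.

Notice: 49 hours given; 48 required (49 ≥ 48). Satisfied.
Quorum: 10 present, but the 2 interested directors do not count, leaving 8. Quorum is 9. Not satisfied.
Vote: the long-term lease of the principal facility requires three-fourths of the disinterested directors present (10 − 2 = 8). 3/4 of 8 = 6, so 6 affirmative votes are needed; 6 voted in favor. Satisfied. (Moot — without a quorum no business can be validly transacted.)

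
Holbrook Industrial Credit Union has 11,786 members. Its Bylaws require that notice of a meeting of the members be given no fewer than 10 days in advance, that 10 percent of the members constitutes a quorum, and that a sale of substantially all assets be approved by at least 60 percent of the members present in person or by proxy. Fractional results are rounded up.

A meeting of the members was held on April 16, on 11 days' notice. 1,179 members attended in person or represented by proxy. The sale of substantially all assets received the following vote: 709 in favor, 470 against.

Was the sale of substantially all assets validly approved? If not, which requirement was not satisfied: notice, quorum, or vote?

Notice: 11 days given; 10 required. Satisfied.
Quorum: 10% of 11,786 = 1,178.60, rounded up to 1,179; 1,179 present. Satisfied.
Vote: requires three-fifths of those present (1,179); 3/5 of 1179 = 707.40, rounded up to 708, so 708 needed; 709 in favor. Satisfied.

Valid — all requirements satisfied.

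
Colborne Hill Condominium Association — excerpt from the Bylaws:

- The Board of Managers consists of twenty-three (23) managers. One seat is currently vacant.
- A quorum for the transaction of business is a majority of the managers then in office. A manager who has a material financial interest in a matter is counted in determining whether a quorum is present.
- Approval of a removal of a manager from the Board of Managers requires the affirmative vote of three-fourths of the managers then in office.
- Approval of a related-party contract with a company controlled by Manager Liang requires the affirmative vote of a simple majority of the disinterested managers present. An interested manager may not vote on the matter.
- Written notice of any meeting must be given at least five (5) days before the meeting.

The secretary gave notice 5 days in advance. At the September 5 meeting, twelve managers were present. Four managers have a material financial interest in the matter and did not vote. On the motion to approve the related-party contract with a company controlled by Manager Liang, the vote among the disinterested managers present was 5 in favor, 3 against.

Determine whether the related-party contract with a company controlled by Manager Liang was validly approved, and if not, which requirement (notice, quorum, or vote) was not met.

Valid — all requirements satisfied.

Notice: 5 days given; 5 required (5 ≥ 5). Satisfied.
Quorum: 12 present (interested managers count toward quorum); quorum is 12. Satisfied.
Vote: the related-party contract with a company controlled by Manager Liang requires a majority of the disinterested managers present (12 − 4 = 8). A majority of 8 is 5, so 5 affirmative votes are needed; 5 voted in favor. Satisfied.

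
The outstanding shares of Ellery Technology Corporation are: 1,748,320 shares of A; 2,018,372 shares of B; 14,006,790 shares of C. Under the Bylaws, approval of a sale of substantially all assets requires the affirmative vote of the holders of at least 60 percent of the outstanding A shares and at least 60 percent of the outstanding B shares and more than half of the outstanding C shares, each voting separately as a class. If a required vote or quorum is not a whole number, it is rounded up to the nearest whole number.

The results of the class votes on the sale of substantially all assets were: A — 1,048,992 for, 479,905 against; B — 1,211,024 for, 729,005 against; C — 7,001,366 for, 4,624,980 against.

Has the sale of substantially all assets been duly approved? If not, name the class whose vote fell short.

A: 3/5 of 1748320 = 1048992; 1,048,992 required, 1,048,992 in favor — approved.
B: 3/5 of 2018372 = 1211023.20, rounded up to 1211024; 1,211,024 required, 1,211,024 in favor — approved.
C: a majority of 14006790 is 7003396; 7,003,396 required, 7,001,366 in favor — not approved.

Not approved — the C shares did not give the required vote.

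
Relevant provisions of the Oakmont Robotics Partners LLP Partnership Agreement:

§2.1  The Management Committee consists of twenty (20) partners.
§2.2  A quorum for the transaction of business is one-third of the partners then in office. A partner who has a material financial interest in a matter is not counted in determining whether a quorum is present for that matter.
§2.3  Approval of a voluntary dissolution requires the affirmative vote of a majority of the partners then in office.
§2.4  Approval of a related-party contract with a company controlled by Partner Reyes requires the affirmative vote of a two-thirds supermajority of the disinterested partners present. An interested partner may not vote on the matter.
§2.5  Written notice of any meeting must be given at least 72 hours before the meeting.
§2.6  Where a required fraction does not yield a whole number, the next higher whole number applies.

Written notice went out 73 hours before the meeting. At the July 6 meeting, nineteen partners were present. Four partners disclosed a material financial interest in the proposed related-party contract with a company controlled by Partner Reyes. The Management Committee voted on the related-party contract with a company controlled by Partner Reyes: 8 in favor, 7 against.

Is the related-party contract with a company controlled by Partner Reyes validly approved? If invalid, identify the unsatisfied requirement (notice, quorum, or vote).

Notice: 73 hours given; 72 required (73 ≥ 72). Satisfied.
Quorum: 19 present, but the 4 interested partners do not count, leaving 15. Quorum is 7. Satisfied.
Vote: the related-party contract with a company controlled by Partner Reyes requires two-thirds of the disinterested partners present (19 − 4 = 15). 2/3 of 15 = 10, so 10 affirmative votes are needed; 8 voted in favor. Not satisfied.

Invalid — vote requirement not satisfied.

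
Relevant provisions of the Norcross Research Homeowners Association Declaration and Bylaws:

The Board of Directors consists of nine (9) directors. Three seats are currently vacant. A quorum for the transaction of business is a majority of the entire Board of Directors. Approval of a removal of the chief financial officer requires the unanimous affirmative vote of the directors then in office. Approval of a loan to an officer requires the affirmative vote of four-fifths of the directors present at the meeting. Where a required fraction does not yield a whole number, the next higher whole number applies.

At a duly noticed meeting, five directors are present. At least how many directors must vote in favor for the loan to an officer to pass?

4

The loan to an officer requires four-fifths of the directors present (5).
4/5 of 5 = 4.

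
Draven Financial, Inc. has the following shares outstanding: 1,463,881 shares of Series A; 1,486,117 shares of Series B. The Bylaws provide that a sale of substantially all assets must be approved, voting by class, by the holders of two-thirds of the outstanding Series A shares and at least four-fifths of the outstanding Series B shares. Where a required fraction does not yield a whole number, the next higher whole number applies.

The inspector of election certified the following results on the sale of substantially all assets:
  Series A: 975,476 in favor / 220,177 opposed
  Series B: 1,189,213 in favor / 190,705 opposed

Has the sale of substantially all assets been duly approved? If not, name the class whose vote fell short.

Not approved — the Series A shares did not give the required vote.

Series A: 2/3 of 1463881 = 975920.67, rounded up to 975921; 975,921 required, 975,476 in favor — not approved.
Series B: 4/5 of 1486117 = 1188893.60, rounded up to 1188894; 1,188,894 required, 1,189,213 in favor — approved.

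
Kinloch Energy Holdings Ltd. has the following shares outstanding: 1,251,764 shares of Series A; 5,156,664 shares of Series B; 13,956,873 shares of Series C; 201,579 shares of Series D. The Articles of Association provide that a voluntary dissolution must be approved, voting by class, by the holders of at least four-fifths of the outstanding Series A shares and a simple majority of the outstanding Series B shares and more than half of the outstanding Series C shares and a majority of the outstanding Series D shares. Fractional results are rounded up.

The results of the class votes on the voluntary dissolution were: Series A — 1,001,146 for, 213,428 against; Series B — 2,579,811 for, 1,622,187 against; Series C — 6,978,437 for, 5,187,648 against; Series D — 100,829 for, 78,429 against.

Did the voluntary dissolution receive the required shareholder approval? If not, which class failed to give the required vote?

Series A: 4/5 of 1251764 = 1001411.20, rounded up to 1001412; 1,001,412 required, 1,001,146 in favor — not approved.
Series B: a majority of 5156664 is 2578333; 2,578,333 required, 2,579,811 in favor — approved.
Series C: a majority of 13956873 is 6978437; 6,978,437 required, 6,978,437 in favor — approved.
Series D: a majority of 201579 is 100790; 100,790 required, 100,829 in favor — approved.

Not approved — the Series A shares did not give the required vote.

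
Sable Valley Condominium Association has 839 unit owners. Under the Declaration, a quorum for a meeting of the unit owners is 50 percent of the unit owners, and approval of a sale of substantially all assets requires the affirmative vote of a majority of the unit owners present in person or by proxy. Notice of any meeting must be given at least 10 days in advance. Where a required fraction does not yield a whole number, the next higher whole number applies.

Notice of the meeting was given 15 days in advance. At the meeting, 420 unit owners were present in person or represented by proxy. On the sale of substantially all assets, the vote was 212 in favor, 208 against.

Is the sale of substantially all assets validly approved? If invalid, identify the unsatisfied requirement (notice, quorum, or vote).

Valid — all requirements satisfied.

Notice: 15 days given; 10 required. Satisfied.
Quorum: 50% of 839 = 419.50, rounded up to 420; 420 present. Satisfied.
Vote: requires a majority of those present (420); a majority of 420 is 211, so 211 needed; 212 in favor. Satisfied.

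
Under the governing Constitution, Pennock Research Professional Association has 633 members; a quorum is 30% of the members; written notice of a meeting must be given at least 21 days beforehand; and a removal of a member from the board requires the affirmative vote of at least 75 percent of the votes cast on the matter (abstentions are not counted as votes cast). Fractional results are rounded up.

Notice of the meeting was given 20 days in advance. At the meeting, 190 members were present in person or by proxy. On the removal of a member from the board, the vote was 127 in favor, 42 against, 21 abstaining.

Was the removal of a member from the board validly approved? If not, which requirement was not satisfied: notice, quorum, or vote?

Notice: 20 days given; 21 required. Not satisfied.
Quorum: 30% of 633 = 189.90, rounded up to 190; 190 present. Satisfied.
Vote: requires three-fourths of the votes cast (190 − 21 abstaining = 169); 3/4 of 169 = 126.75, rounded up to 127, so 127 needed; 127 in favor. Satisfied.

Invalid — notice requirement not satisfied.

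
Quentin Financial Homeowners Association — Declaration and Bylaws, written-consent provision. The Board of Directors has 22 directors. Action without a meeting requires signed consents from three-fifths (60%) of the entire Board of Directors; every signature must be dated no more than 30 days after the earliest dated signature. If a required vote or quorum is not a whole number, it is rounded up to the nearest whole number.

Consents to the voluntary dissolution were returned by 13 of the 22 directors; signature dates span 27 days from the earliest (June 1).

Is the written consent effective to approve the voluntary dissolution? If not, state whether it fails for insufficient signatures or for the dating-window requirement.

Signatures required: three-fifths (60%) of 22 — 3/5 of 22 = 13.20, rounded up to 14, so 14 needed; 13 signed. Insufficient.
Dating window: the latest signature is 27 days after the earliest; the limit is 30 days. Within the window.

Not effective — insufficient signatures.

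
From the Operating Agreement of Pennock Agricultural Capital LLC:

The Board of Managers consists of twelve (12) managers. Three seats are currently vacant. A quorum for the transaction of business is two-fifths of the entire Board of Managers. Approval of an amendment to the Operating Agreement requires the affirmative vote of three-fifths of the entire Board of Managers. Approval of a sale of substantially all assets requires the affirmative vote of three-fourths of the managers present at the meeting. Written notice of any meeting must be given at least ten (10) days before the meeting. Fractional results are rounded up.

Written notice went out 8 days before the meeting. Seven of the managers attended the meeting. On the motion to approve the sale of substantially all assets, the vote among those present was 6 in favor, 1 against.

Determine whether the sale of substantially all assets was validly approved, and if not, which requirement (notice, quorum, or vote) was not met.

Invalid — notice requirement not satisfied.

Notice: 8 days given; 10 required (8 < 10). Not satisfied.
Quorum: 7 present; quorum is 5. Satisfied.
Vote: the sale of substantially all assets requires three-fourths of the managers present (7). 3/4 of 7 = 5.25, rounded up to 6, so 6 affirmative votes are needed; 6 voted in favor. Satisfied.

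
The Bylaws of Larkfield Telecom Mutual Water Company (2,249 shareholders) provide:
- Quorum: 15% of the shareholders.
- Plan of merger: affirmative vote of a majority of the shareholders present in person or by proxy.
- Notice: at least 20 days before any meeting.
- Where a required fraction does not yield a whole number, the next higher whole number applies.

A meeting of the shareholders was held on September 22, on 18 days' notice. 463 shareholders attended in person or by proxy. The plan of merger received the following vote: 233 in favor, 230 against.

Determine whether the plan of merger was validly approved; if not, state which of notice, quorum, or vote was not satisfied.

Notice: 18 days given; 20 required. Not satisfied.
Quorum: 15% of 2,249 = 337.35, rounded up to 338; 463 present. Satisfied.
Vote: requires a majority of those present (463); a majority of 463 is 232, so 232 needed; 233 in favor. Satisfied.

Invalid — notice requirement not satisfied.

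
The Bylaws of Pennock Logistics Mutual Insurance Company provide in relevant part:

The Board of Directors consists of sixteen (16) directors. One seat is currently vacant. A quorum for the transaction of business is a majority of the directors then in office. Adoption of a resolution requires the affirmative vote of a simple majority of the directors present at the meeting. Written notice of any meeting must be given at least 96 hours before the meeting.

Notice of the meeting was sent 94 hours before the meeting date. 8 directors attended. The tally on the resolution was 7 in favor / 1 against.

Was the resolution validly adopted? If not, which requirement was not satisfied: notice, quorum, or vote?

Invalid — notice requirement not satisfied.

Notice: 94 hours given; 96 required (94 < 96). Not satisfied.
Quorum: 8 present; quorum is 8. Satisfied.
Vote: the resolution requires a majority of the directors present (8). A majority of 8 is 5, so 5 affirmative votes are needed; 7 voted in favor. Satisfied.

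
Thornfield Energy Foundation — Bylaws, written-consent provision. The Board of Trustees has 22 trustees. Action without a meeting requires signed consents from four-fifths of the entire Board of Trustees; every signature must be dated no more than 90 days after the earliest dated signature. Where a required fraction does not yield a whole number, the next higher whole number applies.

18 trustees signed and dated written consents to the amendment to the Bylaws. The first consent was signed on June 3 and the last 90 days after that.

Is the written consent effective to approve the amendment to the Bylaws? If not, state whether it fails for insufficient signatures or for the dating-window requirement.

Effective — both the signature and dating-window requirements are satisfied.

Signatures required: four-fifths of 22 — 4/5 of 22 = 17.60, rounded up to 18, so 18 needed; 18 signed. Sufficient.
Dating window: the latest signature is 90 days after the earliest; the limit is 90 days. Within the window.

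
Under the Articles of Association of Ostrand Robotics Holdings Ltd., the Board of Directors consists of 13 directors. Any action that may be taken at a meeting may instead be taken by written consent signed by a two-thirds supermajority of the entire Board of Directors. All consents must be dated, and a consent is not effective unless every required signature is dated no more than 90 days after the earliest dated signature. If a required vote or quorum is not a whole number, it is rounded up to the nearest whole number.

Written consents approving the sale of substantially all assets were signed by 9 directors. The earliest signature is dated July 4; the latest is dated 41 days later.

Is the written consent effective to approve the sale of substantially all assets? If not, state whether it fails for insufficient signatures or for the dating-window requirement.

Signatures required: a two-thirds supermajority of 13 — 2/3 of 13 = 8.67, rounded up to 9, so 9 needed; 9 signed. Sufficient.
Dating window: the latest signature is 41 days after the earliest; the limit is 90 days. Within the window.

Effective — both the signature and dating-window requirements are satisfied.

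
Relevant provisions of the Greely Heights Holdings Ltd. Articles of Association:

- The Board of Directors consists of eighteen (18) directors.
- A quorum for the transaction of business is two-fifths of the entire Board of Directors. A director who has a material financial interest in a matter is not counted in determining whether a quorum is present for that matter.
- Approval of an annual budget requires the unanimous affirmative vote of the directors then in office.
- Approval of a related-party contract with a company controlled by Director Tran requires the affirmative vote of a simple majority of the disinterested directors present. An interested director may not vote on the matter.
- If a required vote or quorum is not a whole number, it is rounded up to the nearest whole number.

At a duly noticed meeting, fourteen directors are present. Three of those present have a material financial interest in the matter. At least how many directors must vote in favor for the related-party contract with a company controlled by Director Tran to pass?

6

The related-party contract with a company controlled by Director Tran requires a majority of the disinterested directors present (14 − 3 = 11).
A majority of 11 is 6.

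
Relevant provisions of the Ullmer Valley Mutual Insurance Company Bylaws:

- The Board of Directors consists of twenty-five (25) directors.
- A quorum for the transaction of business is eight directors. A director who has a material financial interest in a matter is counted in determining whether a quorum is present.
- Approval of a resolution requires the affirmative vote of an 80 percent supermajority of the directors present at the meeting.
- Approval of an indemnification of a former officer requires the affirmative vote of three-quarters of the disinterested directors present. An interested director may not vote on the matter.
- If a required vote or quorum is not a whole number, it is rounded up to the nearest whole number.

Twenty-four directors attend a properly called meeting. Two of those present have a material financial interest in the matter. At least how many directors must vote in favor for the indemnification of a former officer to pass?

17

The indemnification of a former officer requires three-fourths of the disinterested directors present (24 − 2 = 22).
3/4 of 22 = 16.50, rounded up to 17.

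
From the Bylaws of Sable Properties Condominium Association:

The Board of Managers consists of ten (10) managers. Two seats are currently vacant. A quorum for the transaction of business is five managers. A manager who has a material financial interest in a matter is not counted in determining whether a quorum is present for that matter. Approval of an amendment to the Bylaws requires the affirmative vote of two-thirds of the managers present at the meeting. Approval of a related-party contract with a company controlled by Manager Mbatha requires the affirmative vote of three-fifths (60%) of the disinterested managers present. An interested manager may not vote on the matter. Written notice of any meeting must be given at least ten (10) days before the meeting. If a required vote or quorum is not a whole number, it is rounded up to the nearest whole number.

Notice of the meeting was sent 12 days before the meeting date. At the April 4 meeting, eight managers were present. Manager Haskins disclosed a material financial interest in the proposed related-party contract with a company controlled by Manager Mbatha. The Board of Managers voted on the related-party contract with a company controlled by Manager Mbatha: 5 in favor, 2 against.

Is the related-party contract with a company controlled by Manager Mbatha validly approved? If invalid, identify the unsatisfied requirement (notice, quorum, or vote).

Valid — all requirements satisfied.

Notice: 12 days given; 10 required (12 ≥ 10). Satisfied.
Quorum: 8 present, but the 1 interested manager does not count, leaving 7. Quorum is 5. Satisfied.
Vote: the related-party contract with a company controlled by Manager Mbatha requires three-fifths of the disinterested managers present (8 − 1 = 7). 3/5 of 7 = 4.20, rounded up to 5, so 5 affirmative votes are needed; 5 voted in favor. Satisfied.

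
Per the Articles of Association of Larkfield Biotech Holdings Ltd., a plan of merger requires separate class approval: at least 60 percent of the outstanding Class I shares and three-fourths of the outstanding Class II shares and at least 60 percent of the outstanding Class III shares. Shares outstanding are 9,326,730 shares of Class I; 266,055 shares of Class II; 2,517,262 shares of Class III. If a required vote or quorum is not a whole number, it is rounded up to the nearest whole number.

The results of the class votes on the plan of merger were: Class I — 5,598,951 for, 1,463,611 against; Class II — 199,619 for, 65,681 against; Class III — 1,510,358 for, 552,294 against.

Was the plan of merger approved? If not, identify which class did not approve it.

Approved — every class gave the required vote.

Class I: 3/5 of 9326730 = 5596038; 5,596,038 required, 5,598,951 in favor — approved.
Class II: 3/4 of 266055 = 199541.25, rounded up to 199542; 199,542 required, 199,619 in favor — approved.
Class III: 3/5 of 2517262 = 1510357.20, rounded up to 1510358; 1,510,358 required, 1,510,358 in favor — approved.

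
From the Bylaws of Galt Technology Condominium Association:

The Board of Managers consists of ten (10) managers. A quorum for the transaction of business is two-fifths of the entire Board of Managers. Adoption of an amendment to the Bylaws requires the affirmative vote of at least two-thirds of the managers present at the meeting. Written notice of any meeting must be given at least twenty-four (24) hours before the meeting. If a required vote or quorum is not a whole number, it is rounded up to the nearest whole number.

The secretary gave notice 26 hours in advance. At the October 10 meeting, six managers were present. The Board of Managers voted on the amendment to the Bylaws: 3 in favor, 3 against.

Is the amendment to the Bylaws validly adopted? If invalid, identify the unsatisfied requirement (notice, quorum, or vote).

Invalid — vote requirement not satisfied.

Notice: 26 hours given; 24 required (26 ≥ 24). Satisfied.
Quorum: 6 present; quorum is 4. Satisfied.
Vote: the amendment to the Bylaws requires two-thirds of the managers present (6). 2/3 of 6 = 4, so 4 affirmative votes are needed; 3 voted in favor. Not satisfied.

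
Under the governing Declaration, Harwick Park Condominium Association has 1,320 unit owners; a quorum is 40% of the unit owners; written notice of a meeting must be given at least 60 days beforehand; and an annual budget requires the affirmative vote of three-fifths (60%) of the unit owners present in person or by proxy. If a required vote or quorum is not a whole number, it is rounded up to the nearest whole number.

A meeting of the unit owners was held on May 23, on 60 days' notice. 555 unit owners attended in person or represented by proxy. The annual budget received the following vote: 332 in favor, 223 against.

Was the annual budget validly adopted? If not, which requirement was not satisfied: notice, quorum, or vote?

Invalid — vote requirement not satisfied.

Notice: 60 days given; 60 required. Satisfied.
Quorum: 40% of 1,320 = 528; 555 present. Satisfied.
Vote: requires three-fifths of those present (555); 3/5 of 555 = 333, so 333 needed; 332 in favor. Not satisfied.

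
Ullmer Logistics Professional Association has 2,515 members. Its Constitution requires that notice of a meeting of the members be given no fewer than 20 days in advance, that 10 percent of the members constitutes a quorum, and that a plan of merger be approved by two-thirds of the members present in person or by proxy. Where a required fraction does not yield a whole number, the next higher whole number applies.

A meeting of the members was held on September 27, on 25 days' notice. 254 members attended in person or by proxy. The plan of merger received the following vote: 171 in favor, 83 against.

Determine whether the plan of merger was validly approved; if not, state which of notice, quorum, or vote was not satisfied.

Notice: 25 days given; 20 required. Satisfied.
Quorum: 10% of 2,515 = 251.50, rounded up to 252; 254 present. Satisfied.
Vote: requires two-thirds of those present (254); 2/3 of 254 = 169.33, rounded up to 170, so 170 needed; 171 in favor. Satisfied.

Valid — all requirements satisfied.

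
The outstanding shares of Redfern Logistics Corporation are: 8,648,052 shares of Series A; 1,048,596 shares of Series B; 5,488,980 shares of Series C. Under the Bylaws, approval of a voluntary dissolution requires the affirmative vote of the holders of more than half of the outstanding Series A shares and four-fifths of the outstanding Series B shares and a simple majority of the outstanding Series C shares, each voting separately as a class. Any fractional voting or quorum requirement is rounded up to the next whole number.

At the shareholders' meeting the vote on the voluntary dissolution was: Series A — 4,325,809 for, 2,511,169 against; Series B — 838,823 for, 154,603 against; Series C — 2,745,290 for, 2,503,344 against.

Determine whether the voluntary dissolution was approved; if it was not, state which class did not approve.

Not approved — the Series B shares did not give the required vote.

Series A: a majority of 8648052 is 4324027; 4,324,027 required, 4,325,809 in favor — approved.
Series B: 4/5 of 1048596 = 838876.80, rounded up to 838877; 838,877 required, 838,823 in favor — not approved.
Series C: a majority of 5488980 is 2744491; 2,744,491 required, 2,745,290 in favor — approved.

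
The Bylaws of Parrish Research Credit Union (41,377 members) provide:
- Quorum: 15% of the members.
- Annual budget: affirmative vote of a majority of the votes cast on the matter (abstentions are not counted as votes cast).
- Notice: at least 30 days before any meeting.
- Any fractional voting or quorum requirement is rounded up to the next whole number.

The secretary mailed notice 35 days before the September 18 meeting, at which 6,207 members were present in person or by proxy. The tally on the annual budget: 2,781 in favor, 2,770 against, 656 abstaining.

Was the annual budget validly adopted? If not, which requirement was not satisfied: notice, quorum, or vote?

Notice: 35 days given; 30 required. Satisfied.
Quorum: 15% of 41,377 = 6,206.55, rounded up to 6,207; 6,207 present. Satisfied.
Vote: requires a majority of the votes cast (6,207 − 656 abstaining = 5,551); a majority of 5551 is 2776, so 2,776 needed; 2,781 in favor. Satisfied.

Valid — all requirements satisfied.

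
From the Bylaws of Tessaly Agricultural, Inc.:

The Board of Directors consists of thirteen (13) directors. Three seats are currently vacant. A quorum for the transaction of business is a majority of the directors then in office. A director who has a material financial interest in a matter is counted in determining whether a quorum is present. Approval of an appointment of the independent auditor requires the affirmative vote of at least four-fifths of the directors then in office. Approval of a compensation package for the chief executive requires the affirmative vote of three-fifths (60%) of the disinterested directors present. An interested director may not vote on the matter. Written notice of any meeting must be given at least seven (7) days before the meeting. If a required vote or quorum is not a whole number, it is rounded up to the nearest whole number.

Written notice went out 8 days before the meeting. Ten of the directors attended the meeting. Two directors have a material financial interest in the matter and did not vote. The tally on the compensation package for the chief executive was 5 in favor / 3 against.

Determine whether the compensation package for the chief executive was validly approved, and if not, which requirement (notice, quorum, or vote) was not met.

Notice: 8 days given; 7 required (8 ≥ 7). Satisfied.
Quorum: 10 present (interested directors count toward quorum); quorum is 6. Satisfied.
Vote: the compensation package for the chief executive requires three-fifths of the disinterested directors present (10 − 2 = 8). 3/5 of 8 = 4.80, rounded up to 5, so 5 affirmative votes are needed; 5 voted in favor. Satisfied.

Valid — all requirements satisfied.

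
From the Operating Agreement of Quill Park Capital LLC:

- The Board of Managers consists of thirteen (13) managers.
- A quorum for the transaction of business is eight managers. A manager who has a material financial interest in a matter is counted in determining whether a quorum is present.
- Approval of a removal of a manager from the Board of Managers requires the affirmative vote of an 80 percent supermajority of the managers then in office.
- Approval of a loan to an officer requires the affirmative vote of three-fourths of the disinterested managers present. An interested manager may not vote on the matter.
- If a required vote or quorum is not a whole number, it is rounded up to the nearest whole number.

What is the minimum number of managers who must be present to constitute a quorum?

The quorum is fixed at 8.

8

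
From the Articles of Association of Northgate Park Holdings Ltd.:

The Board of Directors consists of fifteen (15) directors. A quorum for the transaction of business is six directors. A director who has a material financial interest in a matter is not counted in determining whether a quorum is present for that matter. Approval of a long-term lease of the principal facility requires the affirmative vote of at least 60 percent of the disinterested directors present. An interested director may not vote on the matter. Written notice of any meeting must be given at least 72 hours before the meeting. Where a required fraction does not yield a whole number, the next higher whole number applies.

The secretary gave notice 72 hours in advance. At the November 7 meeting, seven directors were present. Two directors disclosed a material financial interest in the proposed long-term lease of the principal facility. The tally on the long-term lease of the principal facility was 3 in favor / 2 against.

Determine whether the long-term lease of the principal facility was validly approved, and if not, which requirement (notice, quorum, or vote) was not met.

Invalid — quorum requirement not satisfied.

Notice: 72 hours given; 72 required (72 ≥ 72). Satisfied.
Quorum: 7 present, but the 2 interested directors do not count, leaving 5. Quorum is 6. Not satisfied.
Vote: the long-term lease of the principal facility requires three-fifths of the disinterested directors present (7 − 2 = 5). 3/5 of 5 = 3, so 3 affirmative votes are needed; 3 voted in favor. Satisfied. (Moot — without a quorum no business can be validly transacted.)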